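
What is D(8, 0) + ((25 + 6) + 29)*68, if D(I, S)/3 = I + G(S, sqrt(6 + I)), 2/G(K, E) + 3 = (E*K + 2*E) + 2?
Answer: 225726/55 + 12*sqrt(14)/55 ≈ 4104.9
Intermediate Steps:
G(K, E) = 2/(-1 + 2*E + E*K) (G(K, E) = 2/(-3 + ((E*K + 2*E) + 2)) = 2/(-3 + ((2*E + E*K) + 2)) = 2/(-3 + (2 + 2*E + E*K)) = 2/(-1 + 2*E + E*K))
D(I, S) = 3*I + 6/(-1 + 2*sqrt(6 + I) + S*sqrt(6 + I)) (D(I, S) = 3*(I + 2/(-1 + 2*sqrt(6 + I) + sqrt(6 + I)*S)) = 3*(I + 2/(-1 + 2*sqrt(6 + I) + S*sqrt(6 + I))) = 3*I + 6/(-1 + 2*sqrt(6 + I) + S*sqrt(6 + I)))
D(8, 0) + ((25 + 6) + 29)*68 = (3*8 + 6/(-1 + 2*sqrt(6 + 8) + 0*sqrt(6 + 8))) + ((25 + 6) + 29)*68 = (24 + 6/(-1 + 2*sqrt(14) + 0*sqrt(14))) + (31 + 29)*68 = (24 + 6/(-1 + 2*sqrt(14) + 0)) + 60*68 = (24 + 6/(-1 + 2*sqrt(14))) + 4080 = 4104 + 6/(-1 + 2*sqrt(14))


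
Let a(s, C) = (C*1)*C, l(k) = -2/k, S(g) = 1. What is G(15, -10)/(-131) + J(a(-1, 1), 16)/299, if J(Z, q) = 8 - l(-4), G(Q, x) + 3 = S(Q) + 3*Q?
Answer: -23749/78338 ≈ -0.30316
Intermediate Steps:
G(Q, x) = -2 + 3*Q (G(Q, x) = -3 + (1 + 3*Q) = -2 + 3*Q)
a(s, C) = C² (a(s, C) = C*C = C²)
J(Z, q) = 15/2 (J(Z, q) = 8 - (-2)/(-4) = 8 - (-2)*(-1)/4 = 8 - 1*½ = 8 - ½ = 15/2)
G(15, -10)/(-131) + J(a(-1, 1), 16)/299 = (-2 + 3*15)/(-131) + (15/2)/299 = (-2 + 45)*(-1/131) + (15/2)*(1/299) = 43*(-1/131) + 15/598 = -43/131 + 15/598 = -23749/78338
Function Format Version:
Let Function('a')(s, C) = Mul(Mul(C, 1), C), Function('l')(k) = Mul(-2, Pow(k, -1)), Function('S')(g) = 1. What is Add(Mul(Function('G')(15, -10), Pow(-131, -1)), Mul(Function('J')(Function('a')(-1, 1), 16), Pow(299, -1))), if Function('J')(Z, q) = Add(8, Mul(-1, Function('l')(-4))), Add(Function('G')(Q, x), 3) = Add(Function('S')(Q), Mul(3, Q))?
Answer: Rational(-23749, 78338) ≈ -0.30316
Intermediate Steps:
Function('G')(Q, x) = Add(-2, Mul(3, Q)) (Function('G')(Q, x) = Add(-3, Add(1, Mul(3, Q))) = Add(-2, Mul(3, Q)))
Function('a')(s, C) = Pow(C, 2) (Function('a')(s, C) = Mul(C, C) = Pow(C, 2))
Function('J')(Z, q) = Rational(15, 2) (Function('J')(Z, q) = Add(8, Mul(-1, Mul(-2, Pow(-4, -1)))) = Add(8, Mul(-1, Mul(-2, Rational(-1, 4)))) = Add(8, Mul(-1, Rational(1, 2))) = Add(8, Rational(-1, 2)) = Rational(15, 2))
Add(Mul(Function('G')(15, -10), Pow(-131, -1)), Mul(Function('J')(Function('a')(-1, 1), 16), Pow(299, -1))) = Add(Mul(Add(-2, Mul(3, 15)), Pow(-131, -1)), Mul(Rational(15, 2), Pow(299, -1))) = Add(Mul(Add(-2, 45), Rational(-1, 131)), Mul(Rational(15, 2), Rational(1, 299))) = Add(Mul(43, Rational(-1, 131)), Rational(15, 598)) = Add(Rational(-43, 131), Rational(15, 598)) = Rational(-23749, 78338)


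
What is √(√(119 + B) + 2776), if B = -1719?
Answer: 2*√(694 + 10*I) ≈ 52.689 + 0.37958*I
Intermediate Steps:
√(√(119 + B) + 2776) = √(√(119 - 1719) + 2776) = √(√(-1600) + 2776) = √(40*I + 2776) = √(2776 + 40*I)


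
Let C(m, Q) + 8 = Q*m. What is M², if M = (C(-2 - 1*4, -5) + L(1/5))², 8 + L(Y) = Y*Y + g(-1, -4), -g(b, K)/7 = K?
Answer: 1220143369201/390625 ≈ 3.1236e+6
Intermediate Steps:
g(b, K) = -7*K
C(m, Q) = -8 + Q*m
L(Y) = 20 + Y² (L(Y) = -8 + (Y*Y - 7*(-4)) = -8 + (Y² + 28) = -8 + (28 + Y²) = 20 + Y²)
M = 1104601/625 (M = ((-8 - 5*(-2 - 1*4)) + (20 + (1/5)²))² = ((-8 - 5*(-2 - 4)) + (20 + (⅕)²))² = ((-8 - 5*(-6)) + (20 + 1/25))² = ((-8 + 30) + 501/25)² = (22 + 501/25)² = (1051/25)² = 1104601/625 ≈ 1767.4)
M² = (1104601/625)² = 1220143369201/390625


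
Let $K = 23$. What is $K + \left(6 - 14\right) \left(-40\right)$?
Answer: $343$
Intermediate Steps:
$K + \left(6 - 14\right) \left(-40\right) = 23 + \left(6 - 14\right) \left(-40\right) = 23 - -320 = 23 + 320 = 343$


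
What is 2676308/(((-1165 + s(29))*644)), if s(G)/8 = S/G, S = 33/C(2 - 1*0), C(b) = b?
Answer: -19403233/5418133 ≈ -3.5812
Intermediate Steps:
S = 33/2 (S = 33/(2 - 1*0) = 33/(2 + 0) = 33/2 ≈ 16.500)
s(G) = 132/G (s(G) = 8*(33/(2*G)) = 132/G)
2676308/(((-1165 + s(29))*644)) = 2676308/(((-1165 + 132/29)*644)) = 2676308/((-33653/29*644)) = 2676308/(-21672532/29) = 2676308*(-29/21672532) = -19403233/5418133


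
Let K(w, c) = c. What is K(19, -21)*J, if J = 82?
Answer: -1722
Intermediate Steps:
K(19, -21)*J = -21*82 = -1722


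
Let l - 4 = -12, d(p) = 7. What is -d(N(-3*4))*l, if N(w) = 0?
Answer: 56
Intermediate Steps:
l = -8 (l = 4 - 12 = -8)
-d(N(-3*4))*l = -7*(-8) = -1*(-56) = 56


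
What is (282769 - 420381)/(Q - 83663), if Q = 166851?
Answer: -34403/20797 ≈ -1.6542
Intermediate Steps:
(282769 - 420381)/(Q - 83663) = (282769 - 420381)/(166851 - 83663) = -137612/83188 = -137612*1/83188 = -34403/20797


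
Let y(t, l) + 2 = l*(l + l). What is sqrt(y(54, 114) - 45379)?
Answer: I*sqrt(19389) ≈ 139.24*I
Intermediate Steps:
y(t, l) = -2 + 2*l**2 (y(t, l) = -2 + l*(l + l) = -2 + l*(2*l) = -2 + 2*l**2)
sqrt(y(54, 114) - 45379) = sqrt((-2 + 2*114**2) - 45379) = sqrt((-2 + 2*12996) - 45379) = sqrt((-2 + 25992) - 45379) = sqrt(25990 - 45379) = sqrt(-19389) = I*sqrt(19389)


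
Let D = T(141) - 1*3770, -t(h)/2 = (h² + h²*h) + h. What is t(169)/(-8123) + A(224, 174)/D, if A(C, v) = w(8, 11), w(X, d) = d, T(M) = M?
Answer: 35241412709/29478367 ≈ 1195.5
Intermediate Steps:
t(h) = -2*h - 2*h² - 2*h³ (t(h) = -2*((h² + h²*h) + h) = -2*((h² + h³) + h) = -2*(h + h² + h³) = -2*h - 2*h² - 2*h³)
D = -3629 (D = 141 - 1*3770 = 141 - 3770 = -3629)
A(C, v) = 11
t(169)/(-8123) + A(224, 174)/D = -2*169*(1 + 169 + 169²)/(-8123) + 11/(-3629) = -2*169*(1 + 169 + 28561)*(-1/8123) + 11*(-1/3629) = -2*169*28731*(-1/8123) - 11/3629 = -9711078*(-1/8123) - 11/3629 = 9711078/8123 - 11/3629 = 35241412709/29478367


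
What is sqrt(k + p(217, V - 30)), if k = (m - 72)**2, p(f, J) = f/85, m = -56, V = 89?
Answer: 23*sqrt(223805)/85 ≈ 128.01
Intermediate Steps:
p(f, J) = f/85 (p(f, J) = f*(1/85) = f/85)
k = 16384 (k = (-56 - 72)**2 = (-128)**2 = 16384)
sqrt(k + p(217, V - 30)) = sqrt(16384 + (1/85)*217) = sqrt(16384 + 217/85) = sqrt(1392857/85) = 23*sqrt(223805)/85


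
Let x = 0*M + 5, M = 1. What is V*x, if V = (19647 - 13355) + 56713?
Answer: 315025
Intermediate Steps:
x = 5 (x = 0*1 + 5 = 0 + 5 = 5)
V = 63005 (V = 6292 + 56713 = 63005)
V*x = 63005*5 = 315025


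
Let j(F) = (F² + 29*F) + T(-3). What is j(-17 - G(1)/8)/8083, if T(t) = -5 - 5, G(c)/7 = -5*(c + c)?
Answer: -2899/129328 ≈ -0.022416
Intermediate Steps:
G(c) = -70*c (G(c) = 7*(-5*(c + c)) = 7*(-10*c) = -70*c)
T(t) = -10
j(F) = -10 + F² + 29*F (j(F) = (F² + 29*F) - 10 = -10 + F² + 29*F)
j(-17 - G(1)/8)/8083 = (-10 + (-17 - (-70*1)/8)² + 29*(-17 - (-70*1)/8))/8083 = (-10 + (-17 - (-70)/8)² + 29*(-17 - (-70)/8))*(1/8083) = (-10 + (-17 - 1*(-35/4))² + 29*(-17 - 1*(-35/4)))*(1/8083) = (-10 + (-17 + 35/4)² + 29*(-17 + 35/4))*(1/8083) = (-10 + (-33/4)² + 29*(-33/4))*(1/8083) = (-10 + 1089/16 - 957/4)*(1/8083) = -2899/16*1/8083 = -2899/129328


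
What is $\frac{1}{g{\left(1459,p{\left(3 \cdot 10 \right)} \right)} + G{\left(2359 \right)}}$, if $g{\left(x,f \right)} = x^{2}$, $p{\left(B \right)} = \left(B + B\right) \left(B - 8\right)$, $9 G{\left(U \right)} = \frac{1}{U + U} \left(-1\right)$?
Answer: $\frac{42462}{90388052621} \approx 4.6977 \cdot 10^{-7}$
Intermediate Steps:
$G{\left(U \right)} = - \frac{1}{18 U}$ ($G{\left(U \right)} = \frac{\frac{1}{U + U} \left(-1\right)}{9} = \frac{\frac{1}{2 U} \left(-1\right)}{9} = \frac{\left(- \frac{1}{2}\right) \frac{1}{U}}{9} = - \frac{1}{18 U}$)
$p{\left(B \right)} = 2 B \left(-8 + B\right)$
$\frac{1}{g{\left(1459,p{\left(3 \cdot 10 \right)} \right)} + G{\left(2359 \right)}} = \frac{1}{1459^{2} - \frac{1}{18 \cdot 2359}} = \frac{1}{2128681 - \frac{1}{42462}} = \frac{1}{\frac{90388052621}{42462}} = \frac{42462}{90388052621}$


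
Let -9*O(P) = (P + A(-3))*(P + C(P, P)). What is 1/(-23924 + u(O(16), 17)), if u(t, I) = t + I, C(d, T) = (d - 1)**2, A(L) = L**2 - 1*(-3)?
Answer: -9/221911 ≈ -4.0557e-5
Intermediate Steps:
A(L) = 3 + L**2 (A(L) = L**2 + 3 = 3 + L**2)
C(d, T) = (-1 + d)**2
O(P) = -(12 + P)*(P + (-1 + P)**2)/9 (O(P) = -(P + (3 + (-3)**2))*(P + (-1 + P)**2)/9 = -(P + (3 + 9))*(P + (-1 + P)**2)/9 = -(P + 12)*(P + (-1 + P)**2)/9 = -(12 + P)*(P + (-1 + P)**2)/9)
u(t, I) = I + t
1/(-23924 + u(O(16), 17)) = 1/(-23924 + (17 + (-4/3 - 11/9*16**2 - 1/9*16**3 + (11/9)*16))) = 1/(-23924 + (17 + (-4/3 - 11/9*256 - 1/9*4096 + 176/9))) = 1/(-23924 + (17 + (-4/3 - 2816/9 - 4096/9 + 176/9))) = 1/(-23924 + (17 - 6748/9)) = 1/(-23924 - 6595/9) = 1/(-221911/9) = -9/221911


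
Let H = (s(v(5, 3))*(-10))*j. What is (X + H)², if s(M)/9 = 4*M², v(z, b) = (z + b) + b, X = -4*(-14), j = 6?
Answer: 68279780416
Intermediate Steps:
X = 56
v(z, b) = z + 2*b (v(z, b) = (b + z) + b = z + 2*b)
s(M) = 36*M² (s(M) = 9*(4*M²) = 36*M²)
H = -261360 (H = ((36*(5 + 2*3)²)*(-10))*6 = ((36*(5 + 6)²)*(-10))*6 = ((36*11²)*(-10))*6 = ((36*121)*(-10))*6 = (4356*(-10))*6 = -43560*6 = -261360)
(X + H)² = (56 - 261360)² = (-261304)² = 68279780416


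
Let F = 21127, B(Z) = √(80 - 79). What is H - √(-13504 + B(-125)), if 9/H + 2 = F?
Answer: 9/21125 - I*√13503 ≈ 0.00042604 - 116.2*I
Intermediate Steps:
B(Z) = 1 (B(Z) = √1 = 1)
H = 9/21125 (H = 9/(-2 + 21127) = 9/21125 ≈ 0.00042604)
H - √(-13504 + B(-125)) = 9/21125 - √(-13504 + 1) = 9/21125 - √(-13503) = 9/21125 - I*√13503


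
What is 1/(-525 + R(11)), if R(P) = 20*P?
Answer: -1/305 ≈ -0.0032787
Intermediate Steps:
1/(-525 + R(11)) = 1/(-525 + 20*11) = 1/(-525 + 220) = 1/(-305) = -1/305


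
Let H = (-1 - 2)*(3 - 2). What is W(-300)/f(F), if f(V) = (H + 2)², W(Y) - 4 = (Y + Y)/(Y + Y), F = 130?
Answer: 5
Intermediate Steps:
W(Y) = 5 (W(Y) = 4 + (Y + Y)/(Y + Y) = 4 + (2*Y)/((2*Y)) = 4 + (2*Y)*(1/(2*Y)) = 4 + 1 = 5)
H = -3 (H = -3*1 = -3)
f(V) = 1 (f(V) = (-3 + 2)² = (-1)² = 1)
W(-300)/f(F) = 5/1 = 5*1 = 5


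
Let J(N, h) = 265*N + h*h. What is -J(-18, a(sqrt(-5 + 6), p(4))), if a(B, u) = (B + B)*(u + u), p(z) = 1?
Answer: 4754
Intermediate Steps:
a(B, u) = 4*B*u (a(B, u) = (2*B)*(2*u) = 4*B*u)
J(N, h) = h**2 + 265*N (J(N, h) = 265*N + h**2 = h**2 + 265*N)
-J(-18, a(sqrt(-5 + 6), p(4))) = -((4*sqrt(-5 + 6)*1)**2 + 265*(-18)) = -((4*sqrt(1)*1)**2 - 4770) = -((4*1*1)**2 - 4770) = -(4**2 - 4770) = -(16 - 4770) = -1*(-4754) = 4754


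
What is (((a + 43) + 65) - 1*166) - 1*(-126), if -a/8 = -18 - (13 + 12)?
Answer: 412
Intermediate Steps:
a = 344 (a = -8*(-18 - (13 + 12)) = -8*(-18 - 1*25) = -8*(-18 - 25) = -8*(-43) = 344)
(((a + 43) + 65) - 1*166) - 1*(-126) = (((344 + 43) + 65) - 1*166) - 1*(-126) = ((387 + 65) - 166) + 126 = (452 - 166) + 126 = 286 + 126 = 412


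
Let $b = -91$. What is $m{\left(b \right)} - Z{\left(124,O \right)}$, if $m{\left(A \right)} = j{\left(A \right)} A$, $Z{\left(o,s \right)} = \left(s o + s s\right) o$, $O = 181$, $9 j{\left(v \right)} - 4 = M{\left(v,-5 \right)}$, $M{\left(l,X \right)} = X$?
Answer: $- \frac{61608689}{9} \approx -6.8454 \cdot 10^{6}$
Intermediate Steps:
$j{\left(v \right)} = - \frac{1}{9}$ ($j{\left(v \right)} = \frac{4}{9} + \frac{1}{9} \left(-5\right) = \frac{4}{9} - \frac{5}{9} = - \frac{1}{9}$)
$Z{\left(o,s \right)} = o \left(s^{2} + o s\right)$ ($Z{\left(o,s \right)} = \left(o s + s^{2}\right) o = \left(s^{2} + o s\right) o = o \left(s^{2} + o s\right)$)
$m{\left(A \right)} = - \frac{A}{9}$
$m{\left(b \right)} - Z{\left(124,O \right)} = \left(- \frac{1}{9}\right) \left(-91\right) - 124 \cdot 181 \left(124 + 181\right) = \frac{91}{9} - 124 \cdot 181 \cdot 305 = \frac{91}{9} - 6845420 = - \frac{61608689}{9}$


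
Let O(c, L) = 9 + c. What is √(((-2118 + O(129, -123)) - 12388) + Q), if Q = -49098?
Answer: I*√63466 ≈ 251.92*I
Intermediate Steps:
√(((-2118 + O(129, -123)) - 12388) + Q) = √(((-2118 + (9 + 129)) - 12388) - 49098) = √(((-2118 + 138) - 12388) - 49098) = √((-1980 - 12388) - 49098) = √(-14368 - 49098) = √(-63466) = I*√63466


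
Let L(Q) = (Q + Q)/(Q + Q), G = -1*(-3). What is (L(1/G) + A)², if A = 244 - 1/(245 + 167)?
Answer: 10188681721/169744 ≈ 60024.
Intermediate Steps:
A = 100527/412 (A = 244 - 1/412 = 100527/412 ≈ 244.00)
G = 3
L(Q) = 1 (L(Q) = (2*Q)/((2*Q)) = (2*Q)*(1/(2*Q)) = 1)
(L(1/G) + A)² = (1 + 100527/412)² = (100939/412)² = 10188681721/169744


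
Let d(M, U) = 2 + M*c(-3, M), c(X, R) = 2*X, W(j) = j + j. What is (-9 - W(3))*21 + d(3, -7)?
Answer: -331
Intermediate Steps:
W(j) = 2*j
d(M, U) = 2 - 6*M (d(M, U) = 2 + M*(2*(-3)) = 2 + M*(-6) = 2 - 6*M)
(-9 - W(3))*21 + d(3, -7) = (-9 - 2*3)*21 + (2 - 6*3) = (-9 - 1*6)*21 + (2 - 18) = (-9 - 6)*21 - 16 = -15*21 - 16 = -315 - 16 = -331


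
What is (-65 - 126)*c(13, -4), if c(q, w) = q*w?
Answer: 9932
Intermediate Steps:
(-65 - 126)*c(13, -4) = (-65 - 126)*(13*(-4)) = -191*(-52) = 9932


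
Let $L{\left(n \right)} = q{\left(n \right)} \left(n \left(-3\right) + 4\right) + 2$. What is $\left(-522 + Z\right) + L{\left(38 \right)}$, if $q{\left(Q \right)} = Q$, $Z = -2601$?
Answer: $-7301$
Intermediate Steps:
$L{\left(n \right)} = 2 + n \left(4 - 3 n\right)$ ($L{\left(n \right)} = n \left(n \left(-3\right) + 4\right) + 2 = n \left(- 3 n + 4\right) + 2 = n \left(4 - 3 n\right) + 2 = 2 + n \left(4 - 3 n\right)$)
$\left(-522 + Z\right) + L{\left(38 \right)} = \left(-522 - 2601\right) + \left(2 - 3 \cdot 38^{2} + 4 \cdot 38\right) = -3123 + \left(2 - 4332 + 152\right) = -3123 - 4178 = -7301$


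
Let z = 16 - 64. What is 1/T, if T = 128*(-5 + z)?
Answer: -1/6784 ≈ -0.00014741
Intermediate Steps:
z = -48
T = -6784 (T = 128*(-5 - 48) = 128*(-53) = -6784)
1/T = 1/(-6784) = -1/6784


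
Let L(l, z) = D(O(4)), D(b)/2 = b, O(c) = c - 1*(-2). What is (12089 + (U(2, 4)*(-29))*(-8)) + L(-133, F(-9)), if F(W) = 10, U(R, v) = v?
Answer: 13029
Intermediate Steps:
O(c) = 2 + c (O(c) = c + 2 = 2 + c)
D(b) = 2*b
L(l, z) = 12 (L(l, z) = 2*(2 + 4) = 2*6 = 12)
(12089 + (U(2, 4)*(-29))*(-8)) + L(-133, F(-9)) = (12089 + (4*(-29))*(-8)) + 12 = (12089 - 116*(-8)) + 12 = (12089 + 928) + 12 = 13017 + 12 = 13029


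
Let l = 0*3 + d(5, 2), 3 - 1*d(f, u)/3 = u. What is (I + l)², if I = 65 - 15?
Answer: 2809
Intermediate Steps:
d(f, u) = 9 - 3*u
I = 50
l = 3 (l = 0*3 + (9 - 3*2) = 0 + (9 - 6) = 0 + 3 = 3)
(I + l)² = (50 + 3)² = 53² = 2809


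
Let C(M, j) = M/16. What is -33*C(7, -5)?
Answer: -231/16 ≈ -14.438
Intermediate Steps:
C(M, j) = M/16 (C(M, j) = M*(1/16) = M/16)
-33*C(7, -5) = -33*7/16 = -231/16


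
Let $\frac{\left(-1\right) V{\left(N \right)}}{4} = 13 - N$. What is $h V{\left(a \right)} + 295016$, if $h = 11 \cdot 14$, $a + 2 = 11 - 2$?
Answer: $291320$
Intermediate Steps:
$a = 7$ ($a = -2 + \left(11 - 2\right) = -2 + 9 = 7$)
$V{\left(N \right)} = -52 + 4 N$ ($V{\left(N \right)} = - 4 \left(13 - N\right) = -52 + 4 N$)
$h = 154$
$h V{\left(a \right)} + 295016 = 154 \left(-52 + 4 \cdot 7\right) + 295016 = 154 \left(-52 + 28\right) + 295016 = 154 \left(-24\right) + 295016 = -3696 + 295016 = 291320$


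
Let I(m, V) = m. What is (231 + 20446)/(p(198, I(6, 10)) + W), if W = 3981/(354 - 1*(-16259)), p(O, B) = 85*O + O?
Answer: 343507001/282890145 ≈ 1.2143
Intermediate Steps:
p(O, B) = 86*O
W = 3981/16613 (W = 3981/(354 + 16259) = 3981/16613 ≈ 0.23963)
(231 + 20446)/(p(198, I(6, 10)) + W) = (231 + 20446)/(86*198 + 3981/16613) = 20677/(17028 + 3981/16613) = 20677/(282890145/16613) = 20677*(16613/282890145) = 343507001/282890145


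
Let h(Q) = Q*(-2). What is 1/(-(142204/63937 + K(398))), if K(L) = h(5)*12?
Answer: 63937/7530236 ≈ 0.0084907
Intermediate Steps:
h(Q) = -2*Q
K(L) = -120 (K(L) = -2*5*12 = -10*12 = -120)
1/(-(142204/63937 + K(398))) = 1/(-(142204/63937 - 120)) = 1/(-1*(-7530236/63937)) = 1/(7530236/63937) = 63937/7530236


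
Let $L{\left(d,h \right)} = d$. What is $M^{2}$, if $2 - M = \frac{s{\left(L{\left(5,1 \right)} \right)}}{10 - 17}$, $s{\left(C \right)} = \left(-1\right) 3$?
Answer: $\frac{121}{49} \approx 2.4694$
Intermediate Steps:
$s{\left(C \right)} = -3$
$M = \frac{11}{7}$ ($M = 2 - - \frac{3}{10 - 17} = 2 - - \frac{3}{-7} = 2 - \left(-3\right) \left(- \frac{1}{7}\right) = 2 - \frac{3}{7} = \frac{11}{7} \approx 1.5714$)
$M^{2} = \left(\frac{11}{7}\right)^{2} = \frac{121}{49}$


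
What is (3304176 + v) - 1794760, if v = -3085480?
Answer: -1576064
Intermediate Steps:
(3304176 + v) - 1794760 = (3304176 - 3085480) - 1794760 = 218696 - 1794760 = -1576064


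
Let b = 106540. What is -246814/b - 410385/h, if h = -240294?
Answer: -649396059/1066705115 ≈ -0.60879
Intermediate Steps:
-246814/b - 410385/h = -246814/106540 - 410385/(-240294) = -246814*1/106540 - 410385*(-1/240294) = -123407/53270 + 136795/80098 = -649396059/1066705115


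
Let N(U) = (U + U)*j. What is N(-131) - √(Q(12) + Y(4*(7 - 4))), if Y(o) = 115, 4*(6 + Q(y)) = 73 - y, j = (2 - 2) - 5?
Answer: 1310 - √497/2 ≈ 1298.9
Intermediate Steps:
j = -5 (j = 0 - 5 = -5)
Q(y) = 49/4 - y/4 (Q(y) = -6 + (73 - y)/4 = -6 + (73/4 - y/4) = 49/4 - y/4)
N(U) = -10*U (N(U) = (U + U)*(-5) = (2*U)*(-5) = -10*U)
N(-131) - √(Q(12) + Y(4*(7 - 4))) = -10*(-131) - √((49/4 - ¼*12) + 115) = 1310 - √((49/4 - 3) + 115) = 1310 - √(37/4 + 115) = 1310 - √(497/4) = 1310 - √497/2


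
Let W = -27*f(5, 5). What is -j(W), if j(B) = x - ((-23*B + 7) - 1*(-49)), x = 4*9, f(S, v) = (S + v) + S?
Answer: 9335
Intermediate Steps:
f(S, v) = v + 2*S
W = -405 (W = -27*(5 + 2*5) = -27*(5 + 10) = -27*15 = -405)
x = 36
j(B) = -20 + 23*B (j(B) = 36 - ((-23*B + 7) - 1*(-49)) = 36 - ((7 - 23*B) + 49) = 36 - (56 - 23*B) = 36 + (-56 + 23*B) = -20 + 23*B)
-j(W) = -(-20 + 23*(-405)) = -(-20 - 9315) = -1*(-9335) = 9335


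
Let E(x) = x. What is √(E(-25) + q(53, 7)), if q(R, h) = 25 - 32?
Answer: 4*I*√2 ≈ 5.6569*I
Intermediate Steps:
q(R, h) = -7
√(E(-25) + q(53, 7)) = √(-25 - 7) = √(-32) = 4*I*√2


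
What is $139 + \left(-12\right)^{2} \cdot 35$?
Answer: $5179$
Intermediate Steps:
$139 + \left(-12\right)^{2} \cdot 35 = 139 + 144 \cdot 35 = 139 + 5040 = 5179$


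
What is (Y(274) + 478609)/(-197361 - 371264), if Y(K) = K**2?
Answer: -110737/113725 ≈ -0.97373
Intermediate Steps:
(Y(274) + 478609)/(-197361 - 371264) = (274**2 + 478609)/(-197361 - 371264) = (75076 + 478609)/(-568625) = 553685*(-1/568625) = -110737/113725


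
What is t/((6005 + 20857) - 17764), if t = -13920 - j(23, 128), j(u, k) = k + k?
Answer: -7088/4549 ≈ -1.5581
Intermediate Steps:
j(u, k) = 2*k
t = -14176 (t = -13920 - 2*128 = -13920 - 1*256 = -13920 - 256 = -14176)
t/((6005 + 20857) - 17764) = -14176/((6005 + 20857) - 17764) = -14176/(26862 - 17764) = -14176/9098 = -14176*1/9098 = -7088/4549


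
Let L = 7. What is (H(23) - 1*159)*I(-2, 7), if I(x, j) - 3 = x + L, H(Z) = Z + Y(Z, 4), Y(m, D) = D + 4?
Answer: -1024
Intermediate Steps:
Y(m, D) = 4 + D
H(Z) = 8 + Z (H(Z) = Z + (4 + 4) = Z + 8 = 8 + Z)
I(x, j) = 10 + x (I(x, j) = 3 + (x + 7) = 3 + (7 + x) = 10 + x)
(H(23) - 1*159)*I(-2, 7) = ((8 + 23) - 1*159)*(10 - 2) = (31 - 159)*8 = -128*8 = -1024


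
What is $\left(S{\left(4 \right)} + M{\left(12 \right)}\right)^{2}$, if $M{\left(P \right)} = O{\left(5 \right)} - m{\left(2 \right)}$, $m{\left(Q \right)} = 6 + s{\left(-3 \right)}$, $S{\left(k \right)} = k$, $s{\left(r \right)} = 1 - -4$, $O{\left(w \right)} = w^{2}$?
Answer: $324$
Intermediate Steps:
$s{\left(r \right)} = 5$ ($s{\left(r \right)} = 1 + 4 = 5$)
$m{\left(Q \right)} = 11$ ($m{\left(Q \right)} = 6 + 5 = 11$)
$M{\left(P \right)} = 14$ ($M{\left(P \right)} = 5^{2} - 11 = 25 - 11 = 14$)
$\left(S{\left(4 \right)} + M{\left(12 \right)}\right)^{2} = \left(4 + 14\right)^{2} = 18^{2} = 324$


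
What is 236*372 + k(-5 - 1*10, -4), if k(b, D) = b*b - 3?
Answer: 88014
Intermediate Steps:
k(b, D) = -3 + b² (k(b, D) = b² - 3 = -3 + b²)
236*372 + k(-5 - 1*10, -4) = 236*372 + (-3 + (-5 - 1*10)²) = 87792 + (-3 + (-5 - 10)²) = 87792 + (-3 + (-15)²) = 87792 + (-3 + 225) = 87792 + 222 = 88014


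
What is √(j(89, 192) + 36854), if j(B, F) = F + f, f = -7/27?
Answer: √3000705/9 ≈ 192.47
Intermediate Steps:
f = -7/27 (f = -7*1/27 = -7/27 ≈ -0.25926)
j(B, F) = -7/27 + F (j(B, F) = F - 7/27 = -7/27 + F)
√(j(89, 192) + 36854) = √((-7/27 + 192) + 36854) = √(5177/27 + 36854) = √(1000235/27) = √3000705/9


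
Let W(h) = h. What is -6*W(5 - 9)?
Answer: 24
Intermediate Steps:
-6*W(5 - 9) = -6*(5 - 9) = -6*(-4) = 24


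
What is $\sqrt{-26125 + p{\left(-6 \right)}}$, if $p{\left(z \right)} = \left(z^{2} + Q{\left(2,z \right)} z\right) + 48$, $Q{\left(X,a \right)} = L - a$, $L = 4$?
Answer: $i \sqrt{26101} \approx 161.56 i$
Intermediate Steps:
$Q{\left(X,a \right)} = 4 - a$
$p{\left(z \right)} = 48 + z^{2} + z \left(4 - z\right)$ ($p{\left(z \right)} = \left(z^{2} + \left(4 - z\right) z\right) + 48 = \left(z^{2} + z \left(4 - z\right)\right) + 48 = 48 + z^{2} + z \left(4 - z\right)$)
$\sqrt{-26125 + p{\left(-6 \right)}} = \sqrt{-26125 + \left(48 + 4 \left(-6\right)\right)} = \sqrt{-26125 + \left(48 - 24\right)} = \sqrt{-26125 + 24} = \sqrt{-26101} = i \sqrt{26101}$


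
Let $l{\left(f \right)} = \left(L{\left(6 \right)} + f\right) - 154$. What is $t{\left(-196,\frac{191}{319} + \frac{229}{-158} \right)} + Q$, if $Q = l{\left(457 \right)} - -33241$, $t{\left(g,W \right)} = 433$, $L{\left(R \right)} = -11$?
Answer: $33966$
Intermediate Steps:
$l{\left(f \right)} = -165 + f$ ($l{\left(f \right)} = \left(-11 + f\right) - 154 = -165 + f$)
$Q = 33533$ ($Q = \left(-165 + 457\right) - -33241 = 292 + 33241 = 33533$)
$t{\left(-196,\frac{191}{319} + \frac{229}{-158} \right)} + Q = 433 + 33533 = 33966$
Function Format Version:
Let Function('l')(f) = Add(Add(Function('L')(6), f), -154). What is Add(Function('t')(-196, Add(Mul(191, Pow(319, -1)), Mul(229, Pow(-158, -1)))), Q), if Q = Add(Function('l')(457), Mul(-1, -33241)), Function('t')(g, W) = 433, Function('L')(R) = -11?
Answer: 33966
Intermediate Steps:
Function('l')(f) = Add(-165, f) (Function('l')(f) = Add(Add(-11, f), -154) = Add(-165, f))
Q = 33533 (Q = Add(Add(-165, 457), Mul(-1, -33241)) = Add(292, 33241) = 33533)
Add(Function('t')(-196, Add(Mul(191, Pow(319, -1)), Mul(229, Pow(-158, -1)))), Q) = Add(433, 33533) = 33966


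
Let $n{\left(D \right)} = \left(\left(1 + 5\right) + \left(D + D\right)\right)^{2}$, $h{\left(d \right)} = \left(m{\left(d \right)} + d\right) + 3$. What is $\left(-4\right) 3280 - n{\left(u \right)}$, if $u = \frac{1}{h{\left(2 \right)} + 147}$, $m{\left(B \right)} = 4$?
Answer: $- \frac{80042041}{6084} \approx -13156.0$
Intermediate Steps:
$h{\left(d \right)} = 7 + d$ ($h{\left(d \right)} = \left(4 + d\right) + 3 = 7 + d$)
$u = \frac{1}{156}$ ($u = \frac{1}{\left(7 + 2\right) + 147} = \frac{1}{9 + 147} = \frac{1}{156} \approx 0.0064103$)
$n{\left(D \right)} = \left(6 + 2 D\right)^{2}$
$\left(-4\right) 3280 - n{\left(u \right)} = \left(-4\right) 3280 - 4 \left(3 + \frac{1}{156}\right)^{2} = -13120 - 4 \left(\frac{469}{156}\right)^{2} = -13120 - 4 \cdot \frac{219961}{24336} = -13120 - \frac{219961}{6084} = - \frac{80042041}{6084}$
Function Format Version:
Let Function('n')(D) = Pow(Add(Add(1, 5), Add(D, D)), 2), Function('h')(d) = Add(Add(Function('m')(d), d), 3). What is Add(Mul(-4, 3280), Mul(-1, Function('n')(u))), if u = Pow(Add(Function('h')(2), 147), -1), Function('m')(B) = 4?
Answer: Rational(-80042041, 6084) ≈ -13156.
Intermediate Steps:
Function('h')(d) = Add(7, d) (Function('h')(d) = Add(Add(4, d), 3) = Add(7, d))
u = Rational(1, 156) (u = Pow(Add(Add(7, 2), 147), -1) = Pow(Add(9, 147), -1) = Pow(156, -1) = Rational(1, 156) ≈ 0.0064103)
Function('n')(D) = Pow(Add(6, Mul(2, D)), 2)
Add(Mul(-4, 3280), Mul(-1, Function('n')(u))) = Add(Mul(-4, 3280), Mul(-1, Mul(4, Pow(Add(3, Rational(1, 156)), 2)))) = Add(-13120, Mul(-1, Mul(4, Pow(Rational(469, 156), 2)))) = Add(-13120, Mul(-1, Mul(4, Rational(219961, 24336)))) = Add(-13120, Mul(-1, Rational(219961, 6084))) = Add(-13120, Rational(-219961, 6084)) = Rational(-80042041, 6084)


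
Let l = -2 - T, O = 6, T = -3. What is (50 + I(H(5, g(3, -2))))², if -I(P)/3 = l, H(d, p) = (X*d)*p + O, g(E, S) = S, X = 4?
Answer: 2209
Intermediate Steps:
l = 1 (l = -2 - 1*(-3) = -2 + 3 = 1)
H(d, p) = 6 + 4*d*p (H(d, p) = (4*d)*p + 6 = 4*d*p + 6 = 6 + 4*d*p)
I(P) = -3 (I(P) = -3*1 = -3)
(50 + I(H(5, g(3, -2))))² = (50 - 3)² = 47² = 2209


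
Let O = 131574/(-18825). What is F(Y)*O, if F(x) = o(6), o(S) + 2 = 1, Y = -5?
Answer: 43858/6275 ≈ 6.9893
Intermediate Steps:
o(S) = -1 (o(S) = -2 + 1 = -1)
F(x) = -1
O = -43858/6275 (O = 131574*(-1/18825) = -43858/6275 ≈ -6.9893)
F(Y)*O = -1*(-43858/6275) = 43858/6275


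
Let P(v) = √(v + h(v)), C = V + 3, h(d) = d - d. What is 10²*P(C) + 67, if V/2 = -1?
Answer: 167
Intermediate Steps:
h(d) = 0
V = -2 (V = 2*(-1) = -2)
C = 1 (C = -2 + 3 = 1)
P(v) = √v (P(v) = √(v + 0) = √v)
10²*P(C) + 67 = 10²*√1 + 67 = 100*1 + 67 = 100 + 67 = 167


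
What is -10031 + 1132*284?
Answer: 311457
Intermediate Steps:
-10031 + 1132*284 = -10031 + 321488 = 311457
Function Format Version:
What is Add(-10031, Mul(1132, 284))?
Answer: 311457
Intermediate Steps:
Add(-10031, Mul(1132, 284)) = Add(-10031, 321488) = 311457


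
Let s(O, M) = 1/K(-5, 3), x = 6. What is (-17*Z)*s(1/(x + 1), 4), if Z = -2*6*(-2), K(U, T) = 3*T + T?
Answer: -34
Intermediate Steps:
K(U, T) = 4*T
s(O, M) = 1/12 (s(O, M) = 1/(4*3) = 1/12)
Z = 24 (Z = -12*(-2) = 24)
(-17*Z)*s(1/(x + 1), 4) = -17*24*(1/12) = -408*1/12 = -34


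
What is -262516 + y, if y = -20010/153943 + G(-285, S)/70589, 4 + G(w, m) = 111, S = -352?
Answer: -2852679400020321/10866682427 ≈ -2.6252e+5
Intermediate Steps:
G(w, m) = 107 (G(w, m) = -4 + 111 = 107)
y = -1396013989/10866682427 (y = -20010/153943 + 107/70589 = -1396013989/10866682427 ≈ -0.12847)
-262516 + y = -262516 - 1396013989/10866682427 = -2852679400020321/10866682427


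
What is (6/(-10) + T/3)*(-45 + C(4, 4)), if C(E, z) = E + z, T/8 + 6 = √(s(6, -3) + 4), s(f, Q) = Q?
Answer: 7733/15 ≈ 515.53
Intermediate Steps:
T = -40 (T = -48 + 8*√(-3 + 4) = -48 + 8*√1 = -48 + 8*1 = -48 + 8 = -40)
(6/(-10) + T/3)*(-45 + C(4, 4)) = (6/(-10) - 40/3)*(-45 + (4 + 4)) = (6*(-⅒) - 40*⅓)*(-45 + 8) = (-⅗ - 40/3)*(-37) = -209/15*(-37) = 7733/15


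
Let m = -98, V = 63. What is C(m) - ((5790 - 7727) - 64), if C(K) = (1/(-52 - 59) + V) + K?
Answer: 218225/111 ≈ 1966.0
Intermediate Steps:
C(K) = 6992/111 + K (C(K) = (1/(-52 - 59) + 63) + K = (1/(-111) + 63) + K = (-1/111 + 63) + K = 6992/111 + K)
C(m) - ((5790 - 7727) - 64) = (6992/111 - 98) - ((5790 - 7727) - 64) = -3886/111 - (-1937 - 64) = -3886/111 - 1*(-2001) = -3886/111 + 2001 = 218225/111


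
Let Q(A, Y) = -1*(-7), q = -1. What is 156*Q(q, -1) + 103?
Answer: 1195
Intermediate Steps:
Q(A, Y) = 7
156*Q(q, -1) + 103 = 156*7 + 103 = 1092 + 103 = 1195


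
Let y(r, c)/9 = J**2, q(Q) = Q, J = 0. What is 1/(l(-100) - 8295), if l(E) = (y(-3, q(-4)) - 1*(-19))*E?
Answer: -1/10195 ≈ -9.8087e-5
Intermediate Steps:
y(r, c) = 0 (y(r, c) = 9*0**2 = 9*0 = 0)
l(E) = 19*E (l(E) = (0 - 1*(-19))*E = (0 + 19)*E = 19*E)
1/(l(-100) - 8295) = 1/(19*(-100) - 8295) = 1/(-1900 - 8295) = 1/(-10195) = -1/10195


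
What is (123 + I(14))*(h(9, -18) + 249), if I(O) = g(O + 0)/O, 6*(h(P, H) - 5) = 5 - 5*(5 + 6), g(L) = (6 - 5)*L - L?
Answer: 30217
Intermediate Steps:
g(L) = 0 (g(L) = 1*L - L = L - L = 0)
h(P, H) = -10/3 (h(P, H) = 5 + (5 - 5*(5 + 6))/6 = 5 + (5 - 5*11)/6 = 5 + (5 - 55)/6 = 5 + (⅙)*(-50) = 5 - 25/3 = -10/3)
I(O) = 0 (I(O) = 0/O = 0)
(123 + I(14))*(h(9, -18) + 249) = (123 + 0)*(-10/3 + 249) = 123*(737/3) = 30217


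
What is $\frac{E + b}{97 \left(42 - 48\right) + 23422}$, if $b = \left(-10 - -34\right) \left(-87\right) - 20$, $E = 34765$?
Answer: $\frac{32657}{22840} \approx 1.4298$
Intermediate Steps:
$b = -2108$ ($b = \left(-10 + 34\right) \left(-87\right) - 20 = 24 \left(-87\right) - 20 = -2088 - 20 = -2108$)
$\frac{E + b}{97 \left(42 - 48\right) + 23422} = \frac{34765 - 2108}{97 \left(42 - 48\right) + 23422} = \frac{32657}{97 \left(-6\right) + 23422} = \frac{32657}{-582 + 23422} = \frac{32657}{22840}$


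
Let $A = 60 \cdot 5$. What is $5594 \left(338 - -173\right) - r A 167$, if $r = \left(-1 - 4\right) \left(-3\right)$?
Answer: $2107034$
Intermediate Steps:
$A = 300$
$r = 15$ ($r = \left(-5\right) \left(-3\right) = 15$)
$5594 \left(338 - -173\right) - r A 167 = 5594 \left(338 - -173\right) - 15 \cdot 300 \cdot 167 = 5594 \left(338 + 173\right) - 4500 \cdot 167 = 5594 \cdot 511 - 751500 = 2858534 - 751500 = 2107034$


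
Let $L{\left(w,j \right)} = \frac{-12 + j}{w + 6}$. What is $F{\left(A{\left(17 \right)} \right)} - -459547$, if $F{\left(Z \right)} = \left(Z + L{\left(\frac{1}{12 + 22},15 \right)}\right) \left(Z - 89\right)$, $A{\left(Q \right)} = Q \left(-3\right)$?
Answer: $\frac{19131311}{41} \approx 4.6662 \cdot 10^{5}$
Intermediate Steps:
$A{\left(Q \right)} = - 3 Q$
$L{\left(w,j \right)} = \frac{-12 + j}{6 + w}$
$F{\left(Z \right)} = \left(-89 + Z\right) \left(\frac{102}{205} + Z\right)$ ($F{\left(Z \right)} = \left(Z + \frac{-12 + 15}{6 + \frac{1}{12 + 22}}\right) \left(Z - 89\right) = \left(Z + \frac{1}{6 + \frac{1}{34}} \cdot 3\right) \left(-89 + Z\right) = \left(Z + \frac{1}{\frac{205}{34}} \cdot 3\right) \left(-89 + Z\right) = \left(Z + \frac{34}{205} \cdot 3\right) \left(-89 + Z\right) = \left(Z + \frac{102}{205}\right) \left(-89 + Z\right) = \left(\frac{102}{205} + Z\right) \left(-89 + Z\right) = \left(-89 + Z\right) \left(\frac{102}{205} + Z\right)$)
$F{\left(A{\left(17 \right)} \right)} - -459547 = \left(- \frac{9078}{205} + \left(\left(-3\right) 17\right)^{2} - \frac{18143 \left(\left(-3\right) 17\right)}{205}\right) - -459547 = \left(- \frac{9078}{205} + \left(-51\right)^{2} - - \frac{925293}{205}\right) + 459547 = \left(- \frac{9078}{205} + 2601 + \frac{925293}{205}\right) + 459547 = \frac{289884}{41} + 459547 = \frac{19131311}{41}$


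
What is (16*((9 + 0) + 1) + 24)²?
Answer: 33856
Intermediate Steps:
(16*((9 + 0) + 1) + 24)² = (16*(9 + 1) + 24)² = (16*10 + 24)² = (160 + 24)² = 184² = 33856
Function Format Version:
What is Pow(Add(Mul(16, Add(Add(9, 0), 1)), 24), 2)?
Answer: 33856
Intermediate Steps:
Pow(Add(Mul(16, Add(Add(9, 0), 1)), 24), 2) = Pow(Add(Mul(16, Add(9, 1)), 24), 2) = Pow(Add(Mul(16, 10), 24), 2) = Pow(Add(160, 24), 2) = Pow(184, 2) = 33856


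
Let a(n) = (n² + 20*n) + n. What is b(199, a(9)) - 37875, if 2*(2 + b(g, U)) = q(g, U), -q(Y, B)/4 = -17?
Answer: -37843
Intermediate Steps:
q(Y, B) = 68 (q(Y, B) = -4*(-17) = 68)
a(n) = n² + 21*n
b(g, U) = 32 (b(g, U) = -2 + (½)*68 = -2 + 34 = 32)
b(199, a(9)) - 37875 = 32 - 37875 = -37843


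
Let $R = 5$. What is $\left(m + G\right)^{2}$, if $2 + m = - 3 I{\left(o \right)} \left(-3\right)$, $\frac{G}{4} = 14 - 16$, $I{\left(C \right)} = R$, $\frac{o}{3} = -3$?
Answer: $1225$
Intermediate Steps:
$o = -9$ ($o = 3 \left(-3\right) = -9$)
$I{\left(C \right)} = 5$
$G = -8$ ($G = 4 \left(14 - 16\right) = 4 \left(-2\right) = -8$)
$m = 43$ ($m = -2 + \left(-3\right) 5 \left(-3\right) = -2 - -45 = -2 + 45 = 43$)
$\left(m + G\right)^{2} = \left(43 - 8\right)^{2} = 35^{2} = 1225$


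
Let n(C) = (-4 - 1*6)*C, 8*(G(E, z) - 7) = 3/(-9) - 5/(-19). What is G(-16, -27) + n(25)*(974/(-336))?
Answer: 389261/532 ≈ 731.69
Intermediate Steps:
G(E, z) = 797/114 (G(E, z) = 7 + (3/(-9) - 5/(-19))/8 = 7 + (3*(-⅑) - 5*(-1/19))/8 = 7 + (-⅓ + 5/19)/8 = 7 + (⅛)*(-4/57) = 7 - 1/114 = 797/114)
n(C) = -10*C (n(C) = (-4 - 6)*C = -10*C)
G(-16, -27) + n(25)*(974/(-336)) = 797/114 + (-10*25)*(974/(-336)) = 797/114 - 243500*(-1)/336 = 797/114 - 250*(-487/168) = 797/114 + 60875/84 = 389261/532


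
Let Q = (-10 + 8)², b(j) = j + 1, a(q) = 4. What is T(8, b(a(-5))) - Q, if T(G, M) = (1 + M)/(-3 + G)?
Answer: -14/5 ≈ -2.8000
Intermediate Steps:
b(j) = 1 + j
Q = 4 (Q = (-2)² = 4)
T(G, M) = (1 + M)/(-3 + G)
T(8, b(a(-5))) - Q = (1 + (1 + 4))/(-3 + 8) - 1*4 = (1 + 5)/5 - 4 = (⅕)*6 - 4 = 6/5 - 4 = -14/5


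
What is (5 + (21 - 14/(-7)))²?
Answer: 784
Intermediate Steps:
(5 + (21 - 14/(-7)))² = (5 + (21 - 14*(-⅐)))² = (5 + (21 + 2))² = (5 + 23)² = 28² = 784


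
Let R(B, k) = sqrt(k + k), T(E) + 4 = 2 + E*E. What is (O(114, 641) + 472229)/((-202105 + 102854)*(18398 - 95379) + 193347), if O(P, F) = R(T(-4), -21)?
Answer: 472229/7640634578 + I*sqrt(42)/7640634578 ≈ 6.1805e-5 + 8.4819e-10*I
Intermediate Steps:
T(E) = -2 + E**2 (T(E) = -4 + (2 + E*E) = -4 + (2 + E**2) = -2 + E**2)
R(B, k) = sqrt(2)*sqrt(k) (R(B, k) = sqrt(2*k) = sqrt(2)*sqrt(k))
O(P, F) = I*sqrt(42) (O(P, F) = sqrt(2)*sqrt(-21) = sqrt(2)*(I*sqrt(21)) = I*sqrt(42))
(O(114, 641) + 472229)/((-202105 + 102854)*(18398 - 95379) + 193347) = (I*sqrt(42) + 472229)/((-202105 + 102854)*(18398 - 95379) + 193347) = (472229 + I*sqrt(42))/(-99251*(-76981) + 193347) = (472229 + I*sqrt(42))/(7640441231 + 193347) = (472229 + I*sqrt(42))/7640634578 = (472229 + I*sqrt(42))*(1/7640634578) = 472229/7640634578 + I*sqrt(42)/7640634578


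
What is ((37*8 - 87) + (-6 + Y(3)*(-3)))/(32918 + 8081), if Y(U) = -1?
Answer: 206/40999 ≈ 0.0050245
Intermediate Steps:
((37*8 - 87) + (-6 + Y(3)*(-3)))/(32918 + 8081) = ((37*8 - 87) + (-6 - 1*(-3)))/(32918 + 8081) = ((296 - 87) + (-6 + 3))/40999 = (209 - 3)*(1/40999) = 206*(1/40999) = 206/40999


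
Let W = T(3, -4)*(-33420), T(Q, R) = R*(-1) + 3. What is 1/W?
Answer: -1/233940 ≈ -4.2746e-6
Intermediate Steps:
T(Q, R) = 3 - R (T(Q, R) = -R + 3 = 3 - R)
W = -233940 (W = (3 - 1*(-4))*(-33420) = (3 + 4)*(-33420) = 7*(-33420) = -233940)
1/W = 1/(-233940) = -1/233940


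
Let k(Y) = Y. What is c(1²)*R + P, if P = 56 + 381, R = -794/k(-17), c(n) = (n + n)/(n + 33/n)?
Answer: 127087/289 ≈ 439.75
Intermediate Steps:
c(n) = 2*n/(n + 33/n) (c(n) = (2*n)/(n + 33/n) = 2*n/(n + 33/n))
R = 794/17 (R = -794/(-17) = -794*(-1/17) = 794/17 ≈ 46.706)
P = 437
c(1²)*R + P = (2*(1²)²/(33 + (1²)²))*(794/17) + 437 = (2*1²/(33 + 1²))*(794/17) + 437 = (2*1/(33 + 1))*(794/17) + 437 = (2*1/34)*(794/17) + 437 = (2*1*(1/34))*(794/17) + 437 = (1/17)*(794/17) + 437 = 794/289 + 437 = 127087/289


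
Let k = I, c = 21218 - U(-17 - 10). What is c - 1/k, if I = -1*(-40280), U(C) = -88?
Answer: 858205679/40280 ≈ 21306.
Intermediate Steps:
I = 40280
c = 21306 (c = 21218 - 1*(-88) = 21218 + 88 = 21306)
k = 40280
c - 1/k = 21306 - 1/40280 = 858205679/40280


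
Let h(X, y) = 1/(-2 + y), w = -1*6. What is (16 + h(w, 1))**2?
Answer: 225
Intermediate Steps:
w = -6
(16 + h(w, 1))**2 = (16 + 1/(-2 + 1))**2 = (16 + 1/(-1))**2 = (16 - 1)**2 = 15**2 = 225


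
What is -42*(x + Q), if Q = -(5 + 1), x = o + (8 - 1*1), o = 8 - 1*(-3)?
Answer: -504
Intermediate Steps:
o = 11 (o = 8 + 3 = 11)
x = 18 (x = 11 + (8 - 1*1) = 11 + (8 - 1) = 11 + 7 = 18)
Q = -6 (Q = -1*6 = -6)
-42*(x + Q) = -42*(18 - 6) = -42*12 = -504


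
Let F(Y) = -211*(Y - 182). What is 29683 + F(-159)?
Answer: 101634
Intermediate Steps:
F(Y) = 38402 - 211*Y (F(Y) = -211*(-182 + Y) = 38402 - 211*Y)
29683 + F(-159) = 29683 + (38402 - 211*(-159)) = 29683 + (38402 + 33549) = 29683 + 71951 = 101634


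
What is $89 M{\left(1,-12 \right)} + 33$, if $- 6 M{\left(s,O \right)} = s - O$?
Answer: $- \frac{959}{6} \approx -159.83$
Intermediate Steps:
$M{\left(s,O \right)} = - \frac{s}{6} + \frac{O}{6}$ ($M{\left(s,O \right)} = - \frac{s - O}{6} = - \frac{s}{6} + \frac{O}{6}$)
$89 M{\left(1,-12 \right)} + 33 = 89 \left(\left(- \frac{1}{6}\right) 1 + \frac{1}{6} \left(-12\right)\right) + 33 = 89 \left(- \frac{1}{6} - 2\right) + 33 = 89 \left(- \frac{13}{6}\right) + 33 = - \frac{1157}{6} + 33 = - \frac{959}{6}$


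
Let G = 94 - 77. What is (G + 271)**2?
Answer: 82944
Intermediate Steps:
G = 17
(G + 271)**2 = (17 + 271)**2 = 288**2 = 82944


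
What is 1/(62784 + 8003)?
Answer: 1/70787 ≈ 1.4127e-5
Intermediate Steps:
1/(62784 + 8003) = 1/70787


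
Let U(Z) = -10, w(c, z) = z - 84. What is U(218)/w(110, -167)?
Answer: 10/251 ≈ 0.039841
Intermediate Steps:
w(c, z) = -84 + z
U(218)/w(110, -167) = -10/(-84 - 167) = -10/(-251) = -10*(-1/251) = 10/251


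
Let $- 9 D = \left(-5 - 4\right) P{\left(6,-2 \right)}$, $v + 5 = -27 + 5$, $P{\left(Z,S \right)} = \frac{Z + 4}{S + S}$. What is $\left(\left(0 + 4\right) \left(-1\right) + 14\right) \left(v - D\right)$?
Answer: $-245$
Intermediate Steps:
$P{\left(Z,S \right)} = \frac{4 + Z}{2 S}$
$v = -27$ ($v = -5 + \left(-27 + 5\right) = -5 - 22 = -27$)
$D = - \frac{5}{2}$ ($D = - \frac{\left(-5 - 4\right) \frac{4 + 6}{2 \left(-2\right)}}{9} = - \frac{\left(-9\right) \frac{1}{2} \left(- \frac{1}{2}\right) 10}{9} = - \frac{\left(-9\right) \left(- \frac{5}{2}\right)}{9} = \left(- \frac{1}{9}\right) \frac{45}{2} = - \frac{5}{2} \approx -2.5$)
$\left(\left(0 + 4\right) \left(-1\right) + 14\right) \left(v - D\right) = \left(\left(0 + 4\right) \left(-1\right) + 14\right) \left(-27 - - \frac{5}{2}\right) = \left(4 \left(-1\right) + 14\right) \left(-27 + \frac{5}{2}\right) = \left(-4 + 14\right) \left(- \frac{49}{2}\right) = 10 \left(- \frac{49}{2}\right) = -245$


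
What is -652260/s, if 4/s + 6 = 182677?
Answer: -29787246615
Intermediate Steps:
s = 4/182671 (s = 4/(-6 + 182677) = 4/182671 ≈ 2.1897e-5)
-652260/s = -652260/4/182671 = -652260*182671/4 = -29787246615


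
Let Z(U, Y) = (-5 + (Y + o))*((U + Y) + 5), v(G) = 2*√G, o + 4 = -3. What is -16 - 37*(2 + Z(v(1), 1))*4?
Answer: 12712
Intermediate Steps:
o = -7 (o = -4 - 3 = -7)
Z(U, Y) = (-12 + Y)*(5 + U + Y) (Z(U, Y) = (-5 + (Y - 7))*((U + Y) + 5) = (-5 + (-7 + Y))*(5 + U + Y) = (-12 + Y)*(5 + U + Y))
-16 - 37*(2 + Z(v(1), 1))*4 = -16 - 37*(2 + (-60 + 1² - 24*√1 - 7*1 + (2*√1)*1))*4 = -16 - 37*(2 + (-60 + 1 - 24 - 7 + (2*1)*1))*4 = -16 - 37*(2 + (-60 + 1 - 12*2 - 7 + 2*1))*4 = -16 - 37*(2 + (-60 + 1 - 24 - 7 + 2))*4 = -16 - 37*(2 - 88)*4 = -16 - (-3182)*4 = -16 - 37*(-344) = -16 + 12728 = 12712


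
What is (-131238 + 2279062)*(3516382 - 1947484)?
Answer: 3369716777952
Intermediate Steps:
(-131238 + 2279062)*(3516382 - 1947484) = 2147824*1568898 = 3369716777952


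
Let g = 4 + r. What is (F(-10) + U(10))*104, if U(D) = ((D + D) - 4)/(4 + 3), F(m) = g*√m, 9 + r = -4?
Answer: 1664/7 - 936*I*√10 ≈ 237.71 - 2959.9*I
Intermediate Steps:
r = -13 (r = -9 - 4 = -13)
g = -9 (g = 4 - 13 = -9)
F(m) = -9*√m
U(D) = -4/7 + 2*D/7 (U(D) = (2*D - 4)/7 = (-4 + 2*D)*(⅐) = -4/7 + 2*D/7)
(F(-10) + U(10))*104 = (-9*I*√10 + (-4/7 + (2/7)*10))*104 = (-9*I*√10 + (-4/7 + 20/7))*104 = (-9*I*√10 + 16/7)*104 = (16/7 - 9*I*√10)*104 = 1664/7 - 936*I*√10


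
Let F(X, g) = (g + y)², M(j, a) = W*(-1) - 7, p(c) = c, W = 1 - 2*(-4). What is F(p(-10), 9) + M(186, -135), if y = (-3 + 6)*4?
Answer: 425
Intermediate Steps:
W = 9 (W = 1 + 8 = 9)
y = 12 (y = 3*4 = 12)
M(j, a) = -16 (M(j, a) = 9*(-1) - 7 = -9 - 7 = -16)
F(X, g) = (12 + g)² (F(X, g) = (g + 12)² = (12 + g)²)
F(p(-10), 9) + M(186, -135) = (12 + 9)² - 16 = 21² - 16 = 441 - 16 = 425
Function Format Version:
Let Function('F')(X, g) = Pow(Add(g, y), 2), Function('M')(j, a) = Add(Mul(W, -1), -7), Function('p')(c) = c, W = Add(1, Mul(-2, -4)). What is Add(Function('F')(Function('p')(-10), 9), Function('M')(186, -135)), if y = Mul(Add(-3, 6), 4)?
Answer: 425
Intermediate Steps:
W = 9 (W = Add(1, 8) = 9)
y = 12 (y = Mul(3, 4) = 12)
Function('M')(j, a) = -16 (Function('M')(j, a) = Add(Mul(9, -1), -7) = Add(-9, -7) = -16)
Function('F')(X, g) = Pow(Add(12, g), 2) (Function('F')(X, g) = Pow(Add(g, 12), 2) = Pow(Add(12, g), 2))
Add(Function('F')(Function('p')(-10), 9), Function('M')(186, -135)) = Add(Pow(Add(12, 9), 2), -16) = Add(Pow(21, 2), -16) = Add(441, -16) = 425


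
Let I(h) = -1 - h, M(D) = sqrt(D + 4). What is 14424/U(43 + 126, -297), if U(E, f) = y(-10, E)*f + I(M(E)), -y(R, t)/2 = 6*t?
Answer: 2171947890/90695839763 + 3606*sqrt(173)/90695839763 ≈ 0.023948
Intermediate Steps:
y(R, t) = -12*t
M(D) = sqrt(4 + D)
U(E, f) = -1 - sqrt(4 + E) - 12*E*f (U(E, f) = (-12*E)*f + (-1 - sqrt(4 + E)) = -12*E*f + (-1 - sqrt(4 + E)) = -1 - sqrt(4 + E) - 12*E*f)
14424/U(43 + 126, -297) = 14424/(-1 - sqrt(4 + (43 + 126)) - 12*(43 + 126)*(-297)) = 14424/(-1 - sqrt(4 + 169) - 12*169*(-297)) = 14424/(-1 - sqrt(173) + 602316) = 14424/(602315 - sqrt(173))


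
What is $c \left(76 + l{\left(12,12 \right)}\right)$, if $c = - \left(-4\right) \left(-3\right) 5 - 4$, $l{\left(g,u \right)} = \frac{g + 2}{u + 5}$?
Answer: $- \frac{83584}{17} \approx -4916.7$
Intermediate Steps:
$l{\left(g,u \right)} = \frac{2 + g}{5 + u}$
$c = -64$ ($c = - 12 \cdot 5 - 4 = \left(-1\right) 60 - 4 = -60 - 4 = -64$)
$c \left(76 + l{\left(12,12 \right)}\right) = - 64 \left(76 + \frac{2 + 12}{5 + 12}\right) = - 64 \left(76 + \frac{1}{17} \cdot 14\right) = - 64 \left(76 + \frac{14}{17}\right) = \left(-64\right) \frac{1306}{17} = - \frac{83584}{17}$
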